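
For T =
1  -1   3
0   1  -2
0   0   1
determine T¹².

[[1, -12, 168], [0, 1, -24], [0, 0, 1]]

T = I + N where N = [[0, -1, 3], [0, 0, -2], [0, 0, 0]] is strictly upper-triangular, so N³ = 0.
(I + N)¹² = I + 12·N + 66·N² = [[1, -12, 168], [0, 1, -24], [0, 0, 1]].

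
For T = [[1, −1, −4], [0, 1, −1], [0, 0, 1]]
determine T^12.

[[1, −12, 18], [0, 1, −12], [0, 0, 1]]

T = I + N where N = [[0, −1, −4], [0, 0, −1], [0, 0, 0]] is strictly upper-triangular, so N^3 = 0.
(I + N)^12 = I + 12·N + 66·N^2 = [[1, −12, 18], [0, 1, −12], [0, 0, 1]].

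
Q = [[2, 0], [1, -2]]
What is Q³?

[[8, 0], [4, -8]]

Q² = [[4, 0], [0, 4]]
Q³ = [[8, 0], [4, -8]]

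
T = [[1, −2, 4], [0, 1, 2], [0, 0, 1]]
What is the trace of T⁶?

T = I + N where N = [[0, −2, 4], [0, 0, 2], [0, 0, 0]] is strictly upper-triangular, so N³ = 0.
(I + N)⁶ = I + 6·N + 15·N² = [[1, −12, −36], [0, 1, 12], [0, 0, 1]].

3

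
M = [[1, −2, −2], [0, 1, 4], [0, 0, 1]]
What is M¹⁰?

[[1, −20, −380], [0, 1, 40], [0, 0, 1]]

M = I + N where N = [[0, −2, −2], [0, 0, 4], [0, 0, 0]] is strictly upper-triangular, so N³ = 0.
(I + N)¹⁰ = I + 10·N + 45·N² = [[1, −20, −380], [0, 1, 40], [0, 0, 1]].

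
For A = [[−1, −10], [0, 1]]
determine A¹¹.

A² = I (check: tr A = 0 and det A = −1), so A¹¹ = A since 11 is odd.

[[−1, −10], [0, 1]]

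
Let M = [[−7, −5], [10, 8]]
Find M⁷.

tr M = 1 and det M = −6, so the characteristic polynomial is λ² − (1)λ + (−6) with roots −2 and 3.
Eigenvectors give P = [[1, 1], [−1, −2]] with P⁻¹ = [[2, 1], [−1, −1]], and M = P·diag(−2, 3)·P⁻¹.
Then M⁷ = P·diag(−128, 2187)·P⁻¹ = [[−128, 2187], [128, −4374]] · [[2, 1], [−1, −1]] = [[−2443, −2315], [4630, 4502]].

[[−2443, −2315], [4630, 4502]]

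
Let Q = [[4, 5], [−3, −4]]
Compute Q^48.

Q² = I (check: tr Q = 0 and det Q = −1), so Q^48 = I since 48 is even.

[[1, 0], [0, 1]]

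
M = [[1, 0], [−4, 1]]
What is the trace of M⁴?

2

M = I + N where N = [[0, 0], [−4, 0]] is strictly lower-triangular, so N² = 0.
(I + N)⁴ = I + 4·N = [[1, 0], [−16, 1]].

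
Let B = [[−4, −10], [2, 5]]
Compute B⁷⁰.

[[−4, −10], [2, 5]]

B² = B (a projection; rank 1, trace 1), so B⁷⁰ = B.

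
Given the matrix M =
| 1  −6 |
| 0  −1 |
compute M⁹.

M² = I (check: tr M = 0 and det M = −1), so M⁹ = M since 9 is odd.

[[1, −6], [0, −1]]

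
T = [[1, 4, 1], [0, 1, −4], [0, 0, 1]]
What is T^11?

[[1, 44, −869], [0, 1, −44], [0, 0, 1]]

T = I + N where N = [[0, 4, 1], [0, 0, −4], [0, 0, 0]] is strictly upper-triangular, so N^3 = 0.
(I + N)^11 = I + 11·N + 55·N^2 = [[1, 44, −869], [0, 1, −44], [0, 0, 1]].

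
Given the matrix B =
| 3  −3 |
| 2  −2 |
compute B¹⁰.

[[3, −3], [2, −2]]

B² = B (a projection; rank 1, trace 1), so B¹⁰ = B.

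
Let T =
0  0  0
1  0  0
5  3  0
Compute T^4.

[[0, 0, 0], [0, 0, 0], [0, 0, 0]]

T is strictly triangular, hence nilpotent: T^3 = 0, so T^4 = 0.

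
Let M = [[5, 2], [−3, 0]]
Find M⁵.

[[665, 422], [−633, −390]]

tr M = 5 and det M = 6, so the characteristic polynomial is λ² − (5)λ + (6) with roots 2 and 3.
Eigenvectors give P = [[−2, −1], [3, 1]] with P⁻¹ = [[1, 1], [−3, −2]], and M = P·diag(2, 3)·P⁻¹.
Then M⁵ = P·diag(32, 243)·P⁻¹ = [[−64, −243], [96, 243]] · [[1, 1], [−3, −2]] = [[665, 422], [−633, −390]].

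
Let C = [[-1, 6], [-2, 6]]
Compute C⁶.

tr C = 5 and det C = 6, so the characteristic polynomial is λ² − (5)λ + (6) with roots 3 and 2.
Eigenvectors give P = [[-3, 2], [-2, 1]] with P⁻¹ = [[1, -2], [2, -3]], and C = P·diag(3, 2)·P⁻¹.
Then C⁶ = P·diag(729, 64)·P⁻¹ = [[-2187, 128], [-1458, 64]] · [[1, -2], [2, -3]] = [[-1931, 3990], [-1330, 2724]].

[[-1931, 3990], [-1330, 2724]]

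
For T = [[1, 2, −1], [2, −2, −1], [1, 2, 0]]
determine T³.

T² = [[4, −4, −3], [−3, 6, 0], [5, −2, −3]]
T³ = [[−7, 10, 0], [9, −18, −3], [−2, 8, −3]]

[[−7, 10, 0], [9, −18, −3], [−2, 8, −3]]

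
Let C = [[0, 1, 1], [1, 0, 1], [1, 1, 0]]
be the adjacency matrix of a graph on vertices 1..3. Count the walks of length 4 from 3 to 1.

5

The number of length-4 walks from vertex 3 to vertex 1 is entry (3,1) of C^4, where C is the adjacency matrix.
C^2 = [[2, 1, 1], [1, 2, 1], [1, 1, 2]]
C^3 = [[2, 3, 3], [3, 2, 3], [3, 3, 2]]
C^4 = [[6, 5, 5], [5, 6, 5], [5, 5, 6]]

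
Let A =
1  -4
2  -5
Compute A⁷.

[[2185, -4372], [2186, -4373]]

tr A = -4 and det A = 3, so the characteristic polynomial is λ² − (-4)λ + (3) with roots -1 and -3.
Eigenvectors give P = [[-2, -1], [-1, -1]] with P⁻¹ = [[-1, 1], [1, -2]], and A = P·diag(-1, -3)·P⁻¹.
Then A⁷ = P·diag(-1, -2187)·P⁻¹ = [[2, 2187], [1, 2187]] · [[-1, 1], [1, -2]] = [[2185, -4372], [2186, -4373]].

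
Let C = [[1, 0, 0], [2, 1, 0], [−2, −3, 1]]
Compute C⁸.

[[1, 0, 0], [16, 1, 0], [−184, −24, 1]]

C = I + N where N = [[0, 0, 0], [2, 0, 0], [−2, −3, 0]] is strictly lower-triangular, so N³ = 0.
(I + N)⁸ = I + 8·N + 28·N² = [[1, 0, 0], [16, 1, 0], [−184, −24, 1]].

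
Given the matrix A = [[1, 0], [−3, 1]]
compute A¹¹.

[[1, 0], [−33, 1]]

A = I + N where N = [[0, 0], [−3, 0]] is strictly lower-triangular, so N² = 0.
(I + N)¹¹ = I + 11·N = [[1, 0], [−33, 1]].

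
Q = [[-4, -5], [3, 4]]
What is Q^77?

Q² = I (check: tr Q = 0 and det Q = -1), so Q^77 = Q since 77 is odd.

[[-4, -5], [3, 4]]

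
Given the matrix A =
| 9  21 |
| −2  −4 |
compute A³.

tr A = 5 and det A = 6, so the characteristic polynomial is λ² − (5)λ + (6) with roots 3 and 2.
Eigenvectors give P = [[7, −3], [−2, 1]] with P⁻¹ = [[1, 3], [2, 7]], and A = P·diag(3, 2)·P⁻¹.
Then A³ = P·diag(27, 8)·P⁻¹ = [[189, −24], [−54, 8]] · [[1, 3], [2, 7]] = [[141, 399], [−38, −106]].

[[141, 399], [−38, −106]]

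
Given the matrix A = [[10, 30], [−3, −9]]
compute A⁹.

A² = A (a projection; rank 1, trace 1), so A⁹ = A.

[[10, 30], [−3, −9]]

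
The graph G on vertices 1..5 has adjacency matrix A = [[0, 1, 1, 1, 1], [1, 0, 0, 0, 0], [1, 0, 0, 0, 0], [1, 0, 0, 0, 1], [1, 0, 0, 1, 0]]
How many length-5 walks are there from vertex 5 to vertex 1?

The number of length-5 walks from vertex 5 to vertex 1 is entry (5,1) of A^5, where A is the adjacency matrix.
A^2 = [[4, 0, 0, 1, 1], [0, 1, 1, 1, 1], [0, 1, 1, 1, 1], [1, 1, 1, 2, 1], [1, 1, 1, 1, 2]]
A^3 = [[2, 4, 4, 5, 5], [4, 0, 0, 1, 1], [4, 0, 0, 1, 1], [5, 1, 1, 2, 3], [5, 1, 1, 3, 2]]
A^4 = [[18, 2, 2, 7, 7], [2, 4, 4, 5, 5], [2, 4, 4, 5, 5], [7, 5, 5, 8, 7], [7, 5, 5, 7, 8]]
A^5 = [[18, 18, 18, 25, 25], [18, 2, 2, 7, 7], [18, 2, 2, 7, 7], [25, 7, 7, 14, 15], [25, 7, 7, 15, 14]]

25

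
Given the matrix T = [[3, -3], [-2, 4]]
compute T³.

[[87, -129], [-86, 130]]

T² = [[15, -21], [-14, 22]]
T³ = [[87, -129], [-86, 130]]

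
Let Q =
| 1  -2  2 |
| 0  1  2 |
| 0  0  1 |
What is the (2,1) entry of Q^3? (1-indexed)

Q = I + N where N = [[0, -2, 2], [0, 0, 2], [0, 0, 0]] is strictly upper-triangular, so N^3 = 0.
(I + N)^3 = I + 3·N + 3·N^2 = [[1, -6, -6], [0, 1, 6], [0, 0, 1]].

0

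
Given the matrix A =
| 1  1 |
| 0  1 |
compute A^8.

A = I + N where N = [[0, 1], [0, 0]] is strictly upper-triangular, so N^2 = 0.
(I + N)^8 = I + 8·N = [[1, 8], [0, 1]].

[[1, 8], [0, 1]]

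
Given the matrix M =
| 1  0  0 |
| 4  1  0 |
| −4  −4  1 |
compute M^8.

M = I + N where N = [[0, 0, 0], [4, 0, 0], [−4, −4, 0]] is strictly lower-triangular, so N^3 = 0.
(I + N)^8 = I + 8·N + 28·N^2 = [[1, 0, 0], [32, 1, 0], [−480, −32, 1]].

[[1, 0, 0], [32, 1, 0], [−480, −32, 1]]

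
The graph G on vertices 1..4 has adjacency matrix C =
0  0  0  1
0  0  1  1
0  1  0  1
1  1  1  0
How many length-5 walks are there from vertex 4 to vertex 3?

The number of length-5 walks from vertex 4 to vertex 3 is entry (4,3) of C⁵, where C is the adjacency matrix.
C² = [[1, 1, 1, 0], [1, 2, 1, 1], [1, 1, 2, 1], [0, 1, 1, 3]]
C³ = [[0, 1, 1, 3], [1, 2, 3, 4], [1, 3, 2, 4], [3, 4, 4, 2]]
C⁴ = [[3, 4, 4, 2], [4, 7, 6, 6], [4, 6, 7, 6], [2, 6, 6, 11]]
C⁵ = [[2, 6, 6, 11], [6, 12, 13, 17], [6, 13, 12, 17], [11, 17, 17, 14]]

17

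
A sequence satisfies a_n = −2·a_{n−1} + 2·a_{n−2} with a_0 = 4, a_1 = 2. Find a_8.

832

With companion matrix C = [[−2, 2], [1, 0]], [a_n, a_{n−1}]ᵀ = C·[a_{n−1}, a_{n−2}]ᵀ, so [a_8, a_7]ᵀ = C^7·[a_1, a_0]ᵀ.
C^7 = [[−896, 656], [328, −240]], giving [a_8, a_7]ᵀ = [[832], [−304]].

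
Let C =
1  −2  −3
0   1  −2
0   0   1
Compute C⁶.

[[1, −12, 42], [0, 1, −12], [0, 0, 1]]

C = I + N where N = [[0, −2, −3], [0, 0, −2], [0, 0, 0]] is strictly upper-triangular, so N³ = 0.
(I + N)⁶ = I + 6·N + 15·N² = [[1, −12, 42], [0, 1, −12], [0, 0, 1]].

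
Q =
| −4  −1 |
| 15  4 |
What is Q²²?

[[1, 0], [0, 1]]

Q² = I (check: tr Q = 0 and det Q = −1), so Q²² = I since 22 is even.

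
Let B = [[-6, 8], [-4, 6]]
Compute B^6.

[[64, 0], [0, 64]]

tr B = 0 and det B = -4, so the characteristic polynomial is λ² − (0)λ + (-4) with roots -2 and 2.
Eigenvectors give P = [[2, -1], [1, -1]] with P⁻¹ = [[1, -1], [1, -2]], and B = P·diag(-2, 2)·P⁻¹.
Then B^6 = P·diag(64, 64)·P⁻¹ = [[128, -64], [64, -64]] · [[1, -1], [1, -2]] = [[64, 0], [0, 64]].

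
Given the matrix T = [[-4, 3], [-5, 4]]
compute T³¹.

T² = I (check: tr T = 0 and det T = -1), so T³¹ = T since 31 is odd.

[[-4, 3], [-5, 4]]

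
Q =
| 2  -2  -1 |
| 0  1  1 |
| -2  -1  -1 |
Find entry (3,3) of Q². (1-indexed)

2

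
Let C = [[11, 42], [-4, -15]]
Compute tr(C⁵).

tr C = -4 and det C = 3, so the characteristic polynomial is λ² − (-4)λ + (3) with roots -1 and -3.
Eigenvectors give P = [[7, -3], [-2, 1]] with P⁻¹ = [[1, 3], [2, 7]], and C = P·diag(-1, -3)·P⁻¹.
Then C⁵ = P·diag(-1, -243)·P⁻¹ = [[-7, 729], [2, -243]] · [[1, 3], [2, 7]] = [[1451, 5082], [-484, -1695]].

-244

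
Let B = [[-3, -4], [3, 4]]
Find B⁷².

B² = B (a projection; rank 1, trace 1), so B⁷² = B.

[[-3, -4], [3, 4]]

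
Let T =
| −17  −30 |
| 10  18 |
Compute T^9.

[[−61097, −121170], [40390, 80268]]

tr T = 1 and det T = −6, so the characteristic polynomial is λ² − (1)λ + (−6) with roots 3 and −2.
Eigenvectors give P = [[−3, 2], [2, −1]] with P⁻¹ = [[1, 2], [2, 3]], and T = P·diag(3, −2)·P⁻¹.
Then T^9 = P·diag(19683, −512)·P⁻¹ = [[−59049, −1024], [39366, 512]] · [[1, 2], [2, 3]] = [[−61097, −121170], [40390, 80268]].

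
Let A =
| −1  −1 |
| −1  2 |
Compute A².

[[2, −1], [−1, 5]]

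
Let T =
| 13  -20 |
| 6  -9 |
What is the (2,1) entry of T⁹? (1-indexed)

59046

tr T = 4 and det T = 3, so the characteristic polynomial is λ² − (4)λ + (3) with roots 3 and 1.
Eigenvectors give P = [[-2, 5], [-1, 3]] with P⁻¹ = [[-3, 5], [-1, 2]], and T = P·diag(3, 1)·P⁻¹.
Then T⁹ = P·diag(19683, 1)·P⁻¹ = [[-39366, 5], [-19683, 3]] · [[-3, 5], [-1, 2]] = [[118093, -196820], [59046, -98409]].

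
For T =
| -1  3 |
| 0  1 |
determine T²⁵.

T² = I (check: tr T = 0 and det T = -1), so T²⁵ = T since 25 is odd.

[[-1, 3], [0, 1]]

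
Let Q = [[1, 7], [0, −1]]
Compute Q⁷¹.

[[1, 7], [0, −1]]

Q² = I (check: tr Q = 0 and det Q = −1), so Q⁷¹ = Q since 71 is odd.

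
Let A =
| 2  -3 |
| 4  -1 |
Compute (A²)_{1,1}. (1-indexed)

-8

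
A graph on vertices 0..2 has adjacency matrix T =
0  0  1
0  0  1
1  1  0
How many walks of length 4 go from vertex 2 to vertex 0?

0

The number of length-4 walks from vertex 2 to vertex 0 is entry (2,0) of T⁴, where T is the adjacency matrix.
T² = [[1, 1, 0], [1, 1, 0], [0, 0, 2]]
T³ = [[0, 0, 2], [0, 0, 2], [2, 2, 0]]
T⁴ = [[2, 2, 0], [2, 2, 0], [0, 0, 4]]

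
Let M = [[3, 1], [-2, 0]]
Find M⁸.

tr M = 3 and det M = 2, so the characteristic polynomial is λ² − (3)λ + (2) with roots 1 and 2.
Eigenvectors give P = [[1, -1], [-2, 1]] with P⁻¹ = [[-1, -1], [-2, -1]], and M = P·diag(1, 2)·P⁻¹.
Then M⁸ = P·diag(1, 256)·P⁻¹ = [[1, -256], [-2, 256]] · [[-1, -1], [-2, -1]] = [[511, 255], [-510, -254]].

[[511, 255], [-510, -254]]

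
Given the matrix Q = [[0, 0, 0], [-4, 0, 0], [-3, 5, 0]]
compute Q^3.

[[0, 0, 0], [0, 0, 0], [0, 0, 0]]

Q is strictly triangular, hence nilpotent: Q^3 = 0, so Q^3 = 0.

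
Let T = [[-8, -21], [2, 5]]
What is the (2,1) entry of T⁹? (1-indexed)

tr T = -3 and det T = 2, so the characteristic polynomial is λ² − (-3)λ + (2) with roots -1 and -2.
Eigenvectors give P = [[3, -7], [-1, 2]] with P⁻¹ = [[-2, -7], [-1, -3]], and T = P·diag(-1, -2)·P⁻¹.
Then T⁹ = P·diag(-1, -512)·P⁻¹ = [[-3, 3584], [1, -1024]] · [[-2, -7], [-1, -3]] = [[-3578, -10731], [1022, 3065]].

1022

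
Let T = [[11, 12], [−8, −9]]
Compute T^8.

[[19681, 19680], [−13120, −13119]]

tr T = 2 and det T = −3, so the characteristic polynomial is λ² − (2)λ + (−3) with roots −1 and 3.
Eigenvectors give P = [[−1, −3], [1, 2]] with P⁻¹ = [[2, 3], [−1, −1]], and T = P·diag(−1, 3)·P⁻¹.
Then T^8 = P·diag(1, 6561)·P⁻¹ = [[−1, −19683], [1, 13122]] · [[2, 3], [−1, −1]] = [[19681, 19680], [−13120, −13119]].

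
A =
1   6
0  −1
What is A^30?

[[1, 0], [0, 1]]

A² = I (check: tr A = 0 and det A = −1), so A^30 = I since 30 is even.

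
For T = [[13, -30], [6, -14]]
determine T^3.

tr T = -1 and det T = -2, so the characteristic polynomial is λ² − (-1)λ + (-2) with roots -2 and 1.
Eigenvectors give P = [[2, 5], [1, 2]] with P⁻¹ = [[-2, 5], [1, -2]], and T = P·diag(-2, 1)·P⁻¹.
Then T^3 = P·diag(-8, 1)·P⁻¹ = [[-16, 5], [-8, 2]] · [[-2, 5], [1, -2]] = [[37, -90], [18, -44]].

[[37, -90], [18, -44]]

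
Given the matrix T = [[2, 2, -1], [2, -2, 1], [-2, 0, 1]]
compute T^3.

T^2 = [[10, 0, -1], [-2, 8, -3], [-6, -4, 3]]
T^3 = [[22, 20, -11], [18, -20, 7], [-26, -4, 5]]

[[22, 20, -11], [18, -20, 7], [-26, -4, 5]]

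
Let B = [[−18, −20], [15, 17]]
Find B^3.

tr B = −1 and det B = −6, so the characteristic polynomial is λ² − (−1)λ + (−6) with roots 2 and −3.
Eigenvectors give P = [[−1, 4], [1, −3]] with P⁻¹ = [[3, 4], [1, 1]], and B = P·diag(2, −3)·P⁻¹.
Then B^3 = P·diag(8, −27)·P⁻¹ = [[−8, −108], [8, 81]] · [[3, 4], [1, 1]] = [[−132, −140], [105, 113]].

[[−132, −140], [105, 113]]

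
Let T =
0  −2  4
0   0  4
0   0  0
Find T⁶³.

T is strictly triangular, hence nilpotent: T³ = 0, so T⁶³ = 0.

[[0, 0, 0], [0, 0, 0], [0, 0, 0]]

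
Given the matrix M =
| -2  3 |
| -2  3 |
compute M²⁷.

[[-2, 3], [-2, 3]]

M² = M (a projection; rank 1, trace 1), so M²⁷ = M.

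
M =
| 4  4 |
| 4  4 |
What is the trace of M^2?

64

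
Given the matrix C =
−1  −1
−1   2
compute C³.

C² = [[2, −1], [−1, 5]]
C³ = [[−1, −4], [−4, 11]]

[[−1, −4], [−4, 11]]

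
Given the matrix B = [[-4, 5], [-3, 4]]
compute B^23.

B² = I (check: tr B = 0 and det B = -1), so B^23 = B since 23 is odd.

[[-4, 5], [-3, 4]]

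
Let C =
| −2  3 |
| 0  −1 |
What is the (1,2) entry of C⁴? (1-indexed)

C² = [[4, −9], [0, 1]]
C³ = [[−8, 21], [0, −1]]
C⁴ = [[16, −45], [0, 1]]

−45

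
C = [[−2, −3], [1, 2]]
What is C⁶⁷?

[[−2, −3], [1, 2]]

C² = I (check: tr C = 0 and det C = −1), so C⁶⁷ = C since 67 is odd.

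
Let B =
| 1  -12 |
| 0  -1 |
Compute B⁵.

B² = I (check: tr B = 0 and det B = -1), so B⁵ = B since 5 is odd.

[[1, -12], [0, -1]]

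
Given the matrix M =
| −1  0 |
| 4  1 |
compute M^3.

[[−1, 0], [4, 1]]

M^2 = [[1, 0], [0, 1]]
M^3 = [[−1, 0], [4, 1]]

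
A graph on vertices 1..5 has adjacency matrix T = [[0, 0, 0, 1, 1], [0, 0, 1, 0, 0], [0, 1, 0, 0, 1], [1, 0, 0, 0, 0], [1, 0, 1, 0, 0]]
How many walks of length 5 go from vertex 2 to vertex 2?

0

The number of length-5 walks from vertex 2 to vertex 2 is entry (2,2) of T⁵, where T is the adjacency matrix.
T² = [[2, 0, 1, 0, 0], [0, 1, 0, 0, 1], [1, 0, 2, 0, 0], [0, 0, 0, 1, 1], [0, 1, 0, 1, 2]]
T³ = [[0, 1, 0, 2, 3], [1, 0, 2, 0, 0], [0, 2, 0, 1, 3], [2, 0, 1, 0, 0], [3, 0, 3, 0, 0]]
T⁴ = [[5, 0, 4, 0, 0], [0, 2, 0, 1, 3], [4, 0, 5, 0, 0], [0, 1, 0, 2, 3], [0, 3, 0, 3, 6]]
T⁵ = [[0, 4, 0, 5, 9], [4, 0, 5, 0, 0], [0, 5, 0, 4, 9], [5, 0, 4, 0, 0], [9, 0, 9, 0, 0]]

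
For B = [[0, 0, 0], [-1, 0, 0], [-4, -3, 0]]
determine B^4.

B is strictly triangular, hence nilpotent: B^3 = 0, so B^4 = 0.

[[0, 0, 0], [0, 0, 0], [0, 0, 0]]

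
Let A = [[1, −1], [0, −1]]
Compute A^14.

A² = I (check: tr A = 0 and det A = −1), so A^14 = I since 14 is even.

[[1, 0], [0, 1]]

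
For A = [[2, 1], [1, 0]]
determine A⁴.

A² = [[5, 2], [2, 1]]
A³ = [[12, 5], [5, 2]]
A⁴ = [[29, 12], [12, 5]]

[[29, 12], [12, 5]]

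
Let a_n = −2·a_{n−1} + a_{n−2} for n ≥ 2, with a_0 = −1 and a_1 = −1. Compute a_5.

With companion matrix Q = [[−2, 1], [1, 0]], [a_n, a_{n−1}]ᵀ = Q·[a_{n−1}, a_{n−2}]ᵀ, so [a_5, a_4]ᵀ = Q^4·[a_1, a_0]ᵀ.
Q^4 = [[29, −12], [−12, 5]], giving [a_5, a_4]ᵀ = [[−17], [7]].

−17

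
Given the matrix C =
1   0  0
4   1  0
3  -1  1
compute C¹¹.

C = I + N where N = [[0, 0, 0], [4, 0, 0], [3, -1, 0]] is strictly lower-triangular, so N³ = 0.
(I + N)¹¹ = I + 11·N + 55·N² = [[1, 0, 0], [44, 1, 0], [-187, -11, 1]].

[[1, 0, 0], [44, 1, 0], [-187, -11, 1]]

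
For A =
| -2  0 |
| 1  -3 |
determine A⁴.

tr A = -5 and det A = 6, so the characteristic polynomial is λ² − (-5)λ + (6) with roots -3 and -2.
Eigenvectors give P = [[0, 1], [-1, 1]] with P⁻¹ = [[1, -1], [1, 0]], and A = P·diag(-3, -2)·P⁻¹.
Then A⁴ = P·diag(81, 16)·P⁻¹ = [[0, 16], [-81, 16]] · [[1, -1], [1, 0]] = [[16, 0], [-65, 81]].

[[16, 0], [-65, 81]]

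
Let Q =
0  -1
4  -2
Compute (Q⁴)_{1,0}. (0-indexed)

32

Q² = [[-4, 2], [-8, 0]]
Q³ = [[8, 0], [0, 8]]
Q⁴ = [[0, -8], [32, -16]]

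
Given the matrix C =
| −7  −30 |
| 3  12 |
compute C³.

[[−163, −570], [57, 198]]

tr C = 5 and det C = 6, so the characteristic polynomial is λ² − (5)λ + (6) with roots 3 and 2.
Eigenvectors give P = [[3, −10], [−1, 3]] with P⁻¹ = [[−3, −10], [−1, −3]], and C = P·diag(3, 2)·P⁻¹.
Then C³ = P·diag(27, 8)·P⁻¹ = [[81, −80], [−27, 24]] · [[−3, −10], [−1, −3]] = [[−163, −570], [57, 198]].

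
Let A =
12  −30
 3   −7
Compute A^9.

tr A = 5 and det A = 6, so the characteristic polynomial is λ² − (5)λ + (6) with roots 3 and 2.
Eigenvectors give P = [[10, −3], [3, −1]] with P⁻¹ = [[1, −3], [3, −10]], and A = P·diag(3, 2)·P⁻¹.
Then A^9 = P·diag(19683, 512)·P⁻¹ = [[196830, −1536], [59049, −512]] · [[1, −3], [3, −10]] = [[192222, −575130], [57513, −172027]].

[[192222, −575130], [57513, −172027]]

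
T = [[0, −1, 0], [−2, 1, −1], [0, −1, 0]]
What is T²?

[[2, −1, 1], [−2, 4, −1], [2, −1, 1]]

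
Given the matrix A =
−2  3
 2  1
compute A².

[[10, −3], [−2, 7]]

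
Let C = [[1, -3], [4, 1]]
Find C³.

C² = [[-11, -6], [8, -11]]
C³ = [[-35, 27], [-36, -35]]

[[-35, 27], [-36, -35]]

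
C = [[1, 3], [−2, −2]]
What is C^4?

[[19, 21], [−14, −2]]

C^2 = [[−5, −3], [2, −2]]
C^3 = [[1, −9], [6, 10]]
C^4 = [[19, 21], [−14, −2]]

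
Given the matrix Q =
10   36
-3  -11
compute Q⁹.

[[1540, 6156], [-513, -2051]]

tr Q = -1 and det Q = -2, so the characteristic polynomial is λ² − (-1)λ + (-2) with roots -2 and 1.
Eigenvectors give P = [[3, -4], [-1, 1]] with P⁻¹ = [[-1, -4], [-1, -3]], and Q = P·diag(-2, 1)·P⁻¹.
Then Q⁹ = P·diag(-512, 1)·P⁻¹ = [[-1536, -4], [512, 1]] · [[-1, -4], [-1, -3]] = [[1540, 6156], [-513, -2051]].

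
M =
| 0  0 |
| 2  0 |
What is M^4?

M is strictly triangular, hence nilpotent: M^2 = 0, so M^4 = 0.

[[0, 0], [0, 0]]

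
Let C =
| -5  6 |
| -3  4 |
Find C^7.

tr C = -1 and det C = -2, so the characteristic polynomial is λ² − (-1)λ + (-2) with roots 1 and -2.
Eigenvectors give P = [[1, 2], [1, 1]] with P⁻¹ = [[-1, 2], [1, -1]], and C = P·diag(1, -2)·P⁻¹.
Then C^7 = P·diag(1, -128)·P⁻¹ = [[1, -256], [1, -128]] · [[-1, 2], [1, -1]] = [[-257, 258], [-129, 130]].

[[-257, 258], [-129, 130]]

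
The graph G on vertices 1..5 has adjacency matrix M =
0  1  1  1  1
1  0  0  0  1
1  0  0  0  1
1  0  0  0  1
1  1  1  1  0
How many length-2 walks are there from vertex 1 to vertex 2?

The number of length-2 walks from vertex 1 to vertex 2 is entry (1,2) of M², where M is the adjacency matrix.
M² = [[4, 1, 1, 1, 3], [1, 2, 2, 2, 1], [1, 2, 2, 2, 1], [1, 2, 2, 2, 1], [3, 1, 1, 1, 4]]

1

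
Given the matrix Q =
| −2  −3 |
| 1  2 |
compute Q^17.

[[−2, −3], [1, 2]]

Q² = I (check: tr Q = 0 and det Q = −1), so Q^17 = Q since 17 is odd.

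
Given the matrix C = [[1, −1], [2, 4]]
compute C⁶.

tr C = 5 and det C = 6, so the characteristic polynomial is λ² − (5)λ + (6) with roots 3 and 2.
Eigenvectors give P = [[−1, 1], [2, −1]] with P⁻¹ = [[1, 1], [2, 1]], and C = P·diag(3, 2)·P⁻¹.
Then C⁶ = P·diag(729, 64)·P⁻¹ = [[−729, 64], [1458, −64]] · [[1, 1], [2, 1]] = [[−601, −665], [1330, 1394]].

[[−601, −665], [1330, 1394]]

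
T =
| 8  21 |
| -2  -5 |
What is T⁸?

tr T = 3 and det T = 2, so the characteristic polynomial is λ² − (3)λ + (2) with roots 1 and 2.
Eigenvectors give P = [[-3, 7], [1, -2]] with P⁻¹ = [[2, 7], [1, 3]], and T = P·diag(1, 2)·P⁻¹.
Then T⁸ = P·diag(1, 256)·P⁻¹ = [[-3, 1792], [1, -512]] · [[2, 7], [1, 3]] = [[1786, 5355], [-510, -1529]].

[[1786, 5355], [-510, -1529]]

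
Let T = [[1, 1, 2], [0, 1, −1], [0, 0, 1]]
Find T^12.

[[1, 12, −42], [0, 1, −12], [0, 0, 1]]

T = I + N where N = [[0, 1, 2], [0, 0, −1], [0, 0, 0]] is strictly upper-triangular, so N^3 = 0.
(I + N)^12 = I + 12·N + 66·N^2 = [[1, 12, −42], [0, 1, −12], [0, 0, 1]].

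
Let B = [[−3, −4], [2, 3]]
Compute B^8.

[[1, 0], [0, 1]]

B² = I (check: tr B = 0 and det B = −1), so B^8 = I since 8 is even.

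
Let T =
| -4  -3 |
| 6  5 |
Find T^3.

[[-10, -9], [18, 17]]

tr T = 1 and det T = -2, so the characteristic polynomial is λ² − (1)λ + (-2) with roots 2 and -1.
Eigenvectors give P = [[1, 1], [-2, -1]] with P⁻¹ = [[-1, -1], [2, 1]], and T = P·diag(2, -1)·P⁻¹.
Then T^3 = P·diag(8, -1)·P⁻¹ = [[8, -1], [-16, 1]] · [[-1, -1], [2, 1]] = [[-10, -9], [18, 17]].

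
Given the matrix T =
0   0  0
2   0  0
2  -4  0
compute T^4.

T is strictly triangular, hence nilpotent: T^3 = 0, so T^4 = 0.

[[0, 0, 0], [0, 0, 0], [0, 0, 0]]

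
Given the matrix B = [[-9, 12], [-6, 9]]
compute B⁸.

[[6561, 0], [0, 6561]]

tr B = 0 and det B = -9, so the characteristic polynomial is λ² − (0)λ + (-9) with roots -3 and 3.
Eigenvectors give P = [[2, -1], [1, -1]] with P⁻¹ = [[1, -1], [1, -2]], and B = P·diag(-3, 3)·P⁻¹.
Then B⁸ = P·diag(6561, 6561)·P⁻¹ = [[13122, -6561], [6561, -6561]] · [[1, -1], [1, -2]] = [[6561, 0], [0, 6561]].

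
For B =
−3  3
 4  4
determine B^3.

B^2 = [[21, 3], [4, 28]]
B^3 = [[−51, 75], [100, 124]]

[[−51, 75], [100, 124]]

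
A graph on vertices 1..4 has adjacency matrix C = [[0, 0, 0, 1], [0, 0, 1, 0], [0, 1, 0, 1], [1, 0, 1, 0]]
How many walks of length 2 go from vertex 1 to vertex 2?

The number of length-2 walks from vertex 1 to vertex 2 is entry (1,2) of C², where C is the adjacency matrix.
C² = [[1, 0, 1, 0], [0, 1, 0, 1], [1, 0, 2, 0], [0, 1, 0, 2]]

0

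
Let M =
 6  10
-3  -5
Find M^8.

[[6, 10], [-3, -5]]

M² = M (a projection; rank 1, trace 1), so M^8 = M.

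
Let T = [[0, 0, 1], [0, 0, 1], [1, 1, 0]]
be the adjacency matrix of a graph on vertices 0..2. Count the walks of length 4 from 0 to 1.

2

The number of length-4 walks from vertex 0 to vertex 1 is entry (0,1) of T⁴, where T is the adjacency matrix.
T² = [[1, 1, 0], [1, 1, 0], [0, 0, 2]]
T³ = [[0, 0, 2], [0, 0, 2], [2, 2, 0]]
T⁴ = [[2, 2, 0], [2, 2, 0], [0, 0, 4]]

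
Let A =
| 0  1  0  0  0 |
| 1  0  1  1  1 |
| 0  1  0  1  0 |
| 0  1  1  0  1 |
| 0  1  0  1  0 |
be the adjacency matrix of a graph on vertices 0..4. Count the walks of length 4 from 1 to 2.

The number of length-4 walks from vertex 1 to vertex 2 is entry (1,2) of A⁴, where A is the adjacency matrix.
A² = [[1, 0, 1, 1, 1], [0, 4, 1, 2, 1], [1, 1, 2, 1, 2], [1, 2, 1, 3, 1], [1, 1, 2, 1, 2]]
A³ = [[0, 4, 1, 2, 1], [4, 4, 6, 6, 6], [1, 6, 2, 5, 2], [2, 6, 5, 4, 5], [1, 6, 2, 5, 2]]
A⁴ = [[4, 4, 6, 6, 6], [4, 22, 10, 16, 10], [6, 10, 11, 10, 11], [6, 16, 10, 16, 10], [6, 10, 11, 10, 11]]

10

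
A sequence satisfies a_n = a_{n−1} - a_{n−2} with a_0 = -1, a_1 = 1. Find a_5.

-2

With companion matrix C = [[1, -1], [1, 0]], [a_n, a_{n−1}]ᵀ = C·[a_{n−1}, a_{n−2}]ᵀ, so [a_5, a_4]ᵀ = C⁴·[a_1, a_0]ᵀ.
C⁴ = [[-1, 1], [-1, 0]], giving [a_5, a_4]ᵀ = [[-2], [-1]].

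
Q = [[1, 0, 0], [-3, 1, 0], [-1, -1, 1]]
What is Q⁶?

Q = I + N where N = [[0, 0, 0], [-3, 0, 0], [-1, -1, 0]] is strictly lower-triangular, so N³ = 0.
(I + N)⁶ = I + 6·N + 15·N² = [[1, 0, 0], [-18, 1, 0], [39, -6, 1]].

[[1, 0, 0], [-18, 1, 0], [39, -6, 1]]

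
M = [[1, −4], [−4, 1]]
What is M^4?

M^2 = [[17, −8], [−8, 17]]
M^3 = [[49, −76], [−76, 49]]
M^4 = [[353, −272], [−272, 353]]

[[353, −272], [−272, 353]]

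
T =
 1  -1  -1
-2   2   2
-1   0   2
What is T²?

[[4, -3, -5], [-8, 6, 10], [-3, 1, 5]]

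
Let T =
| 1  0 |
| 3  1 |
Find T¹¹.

[[1, 0], [33, 1]]

T = I + N where N = [[0, 0], [3, 0]] is strictly lower-triangular, so N² = 0.
(I + N)¹¹ = I + 11·N = [[1, 0], [33, 1]].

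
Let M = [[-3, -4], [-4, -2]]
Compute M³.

[[-155, -140], [-140, -120]]

M² = [[25, 20], [20, 20]]
M³ = [[-155, -140], [-140, -120]]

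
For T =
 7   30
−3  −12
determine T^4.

tr T = −5 and det T = 6, so the characteristic polynomial is λ² − (−5)λ + (6) with roots −2 and −3.
Eigenvectors give P = [[−10, −3], [3, 1]] with P⁻¹ = [[−1, −3], [3, 10]], and T = P·diag(−2, −3)·P⁻¹.
Then T^4 = P·diag(16, 81)·P⁻¹ = [[−160, −243], [48, 81]] · [[−1, −3], [3, 10]] = [[−569, −1950], [195, 666]].

[[−569, −1950], [195, 666]]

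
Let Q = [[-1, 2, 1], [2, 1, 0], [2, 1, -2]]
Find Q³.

[[-11, 12, 13], [14, 7, -4], [22, 1, -16]]

Q² = [[7, 1, -3], [0, 5, 2], [-4, 3, 6]]
Q³ = [[-11, 12, 13], [14, 7, -4], [22, 1, -16]]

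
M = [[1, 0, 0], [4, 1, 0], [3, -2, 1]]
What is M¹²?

M = I + N where N = [[0, 0, 0], [4, 0, 0], [3, -2, 0]] is strictly lower-triangular, so N³ = 0.
(I + N)¹² = I + 12·N + 66·N² = [[1, 0, 0], [48, 1, 0], [-492, -24, 1]].

[[1, 0, 0], [48, 1, 0], [-492, -24, 1]]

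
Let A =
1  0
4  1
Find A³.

[[1, 0], [12, 1]]

A = I + N where N = [[0, 0], [4, 0]] is strictly lower-triangular, so N² = 0.
(I + N)³ = I + 3·N = [[1, 0], [12, 1]].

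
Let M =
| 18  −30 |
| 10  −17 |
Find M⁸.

tr M = 1 and det M = −6, so the characteristic polynomial is λ² − (1)λ + (−6) with roots −2 and 3.
Eigenvectors give P = [[−3, −2], [−2, −1]] with P⁻¹ = [[1, −2], [−2, 3]], and M = P·diag(−2, 3)·P⁻¹.
Then M⁸ = P·diag(256, 6561)·P⁻¹ = [[−768, −13122], [−512, −6561]] · [[1, −2], [−2, 3]] = [[25476, −37830], [12610, −18659]].

[[25476, −37830], [12610, −18659]]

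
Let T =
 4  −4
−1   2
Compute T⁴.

T² = [[20, −24], [−6, 8]]
T³ = [[104, −128], [−32, 40]]
T⁴ = [[544, −672], [−168, 208]]

[[544, −672], [−168, 208]]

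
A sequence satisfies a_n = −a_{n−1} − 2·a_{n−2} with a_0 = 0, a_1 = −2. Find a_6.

With companion matrix A = [[−1, −2], [1, 0]], [a_n, a_{n−1}]ᵀ = A·[a_{n−1}, a_{n−2}]ᵀ, so [a_6, a_5]ᵀ = A⁵·[a_1, a_0]ᵀ.
A⁵ = [[−5, 2], [−1, −6]], giving [a_6, a_5]ᵀ = [[10], [2]].

10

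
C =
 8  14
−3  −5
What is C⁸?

[[1786, 3570], [−765, −1529]]

tr C = 3 and det C = 2, so the characteristic polynomial is λ² − (3)λ + (2) with roots 1 and 2.
Eigenvectors give P = [[−2, 7], [1, −3]] with P⁻¹ = [[3, 7], [1, 2]], and C = P·diag(1, 2)·P⁻¹.
Then C⁸ = P·diag(1, 256)·P⁻¹ = [[−2, 1792], [1, −768]] · [[3, 7], [1, 2]] = [[1786, 3570], [−765, −1529]].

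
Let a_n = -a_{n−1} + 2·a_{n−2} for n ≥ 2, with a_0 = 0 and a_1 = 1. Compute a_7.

43

With companion matrix B = [[-1, 2], [1, 0]], [a_n, a_{n−1}]ᵀ = B·[a_{n−1}, a_{n−2}]ᵀ, so [a_7, a_6]ᵀ = B⁶·[a_1, a_0]ᵀ.
B⁶ = [[43, -42], [-21, 22]], giving [a_7, a_6]ᵀ = [[43], [-21]].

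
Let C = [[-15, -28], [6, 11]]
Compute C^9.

tr C = -4 and det C = 3, so the characteristic polynomial is λ² − (-4)λ + (3) with roots -3 and -1.
Eigenvectors give P = [[7, -2], [-3, 1]] with P⁻¹ = [[1, 2], [3, 7]], and C = P·diag(-3, -1)·P⁻¹.
Then C^9 = P·diag(-19683, -1)·P⁻¹ = [[-137781, 2], [59049, -1]] · [[1, 2], [3, 7]] = [[-137775, -275548], [59046, 118091]].

[[-137775, -275548], [59046, 118091]]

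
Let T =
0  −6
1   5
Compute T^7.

tr T = 5 and det T = 6, so the characteristic polynomial is λ² − (5)λ + (6) with roots 2 and 3.
Eigenvectors give P = [[−3, −2], [1, 1]] with P⁻¹ = [[−1, −2], [1, 3]], and T = P·diag(2, 3)·P⁻¹.
Then T^7 = P·diag(128, 2187)·P⁻¹ = [[−384, −4374], [128, 2187]] · [[−1, −2], [1, 3]] = [[−3990, −12354], [2059, 6305]].

[[−3990, −12354], [2059, 6305]]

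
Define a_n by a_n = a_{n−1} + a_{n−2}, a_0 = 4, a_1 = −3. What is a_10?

With companion matrix T = [[1, 1], [1, 0]], [a_n, a_{n−1}]ᵀ = T·[a_{n−1}, a_{n−2}]ᵀ, so [a_10, a_9]ᵀ = T⁹·[a_1, a_0]ᵀ.
T⁹ = [[55, 34], [34, 21]], giving [a_10, a_9]ᵀ = [[−29], [−18]].

−29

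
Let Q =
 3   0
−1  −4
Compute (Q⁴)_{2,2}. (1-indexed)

Q² = [[9, 0], [1, 16]]
Q³ = [[27, 0], [−13, −64]]
Q⁴ = [[81, 0], [25, 256]]

256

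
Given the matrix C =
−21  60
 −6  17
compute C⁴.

[[801, −2400], [240, −719]]

tr C = −4 and det C = 3, so the characteristic polynomial is λ² − (−4)λ + (3) with roots −1 and −3.
Eigenvectors give P = [[3, −10], [1, −3]] with P⁻¹ = [[−3, 10], [−1, 3]], and C = P·diag(−1, −3)·P⁻¹.
Then C⁴ = P·diag(1, 81)·P⁻¹ = [[3, −810], [1, −243]] · [[−3, 10], [−1, 3]] = [[801, −2400], [240, −719]].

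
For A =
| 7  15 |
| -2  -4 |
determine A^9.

[[3067, 7665], [-1022, -2554]]

tr A = 3 and det A = 2, so the characteristic polynomial is λ² − (3)λ + (2) with roots 1 and 2.
Eigenvectors give P = [[-5, -3], [2, 1]] with P⁻¹ = [[1, 3], [-2, -5]], and A = P·diag(1, 2)·P⁻¹.
Then A^9 = P·diag(1, 512)·P⁻¹ = [[-5, -1536], [2, 512]] · [[1, 3], [-2, -5]] = [[3067, 7665], [-1022, -2554]].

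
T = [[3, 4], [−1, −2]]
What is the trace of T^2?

5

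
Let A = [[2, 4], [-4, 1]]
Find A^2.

[[-12, 12], [-12, -15]]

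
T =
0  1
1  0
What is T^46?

[[1, 0], [0, 1]]

T² = I (check: tr T = 0 and det T = −1), so T^46 = I since 46 is even.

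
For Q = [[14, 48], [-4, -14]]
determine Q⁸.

tr Q = 0 and det Q = -4, so the characteristic polynomial is λ² − (0)λ + (-4) with roots -2 and 2.
Eigenvectors give P = [[-3, 4], [1, -1]] with P⁻¹ = [[1, 4], [1, 3]], and Q = P·diag(-2, 2)·P⁻¹.
Then Q⁸ = P·diag(256, 256)·P⁻¹ = [[-768, 1024], [256, -256]] · [[1, 4], [1, 3]] = [[256, 0], [0, 256]].

[[256, 0], [0, 256]]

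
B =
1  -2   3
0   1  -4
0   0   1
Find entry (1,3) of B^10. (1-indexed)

B = I + N where N = [[0, -2, 3], [0, 0, -4], [0, 0, 0]] is strictly upper-triangular, so N^3 = 0.
(I + N)^10 = I + 10·N + 45·N^2 = [[1, -20, 390], [0, 1, -40], [0, 0, 1]].

390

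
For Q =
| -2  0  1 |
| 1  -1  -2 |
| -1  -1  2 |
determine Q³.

Q² = [[3, -1, 0], [-1, 3, -1], [-1, -1, 5]]
Q³ = [[-7, 1, 5], [6, -2, -9], [-4, -4, 11]]

[[-7, 1, 5], [6, -2, -9], [-4, -4, 11]]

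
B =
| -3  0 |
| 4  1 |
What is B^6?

[[729, 0], [-728, 1]]

tr B = -2 and det B = -3, so the characteristic polynomial is λ² − (-2)λ + (-3) with roots -3 and 1.
Eigenvectors give P = [[-1, 0], [1, 1]] with P⁻¹ = [[-1, 0], [1, 1]], and B = P·diag(-3, 1)·P⁻¹.
Then B^6 = P·diag(729, 1)·P⁻¹ = [[-729, 0], [729, 1]] · [[-1, 0], [1, 1]] = [[729, 0], [-728, 1]].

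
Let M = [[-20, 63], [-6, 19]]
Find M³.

[[-62, 189], [-18, 55]]

tr M = -1 and det M = -2, so the characteristic polynomial is λ² − (-1)λ + (-2) with roots 1 and -2.
Eigenvectors give P = [[3, -7], [1, -2]] with P⁻¹ = [[-2, 7], [-1, 3]], and M = P·diag(1, -2)·P⁻¹.
Then M³ = P·diag(1, -8)·P⁻¹ = [[3, 56], [1, 16]] · [[-2, 7], [-1, 3]] = [[-62, 189], [-18, 55]].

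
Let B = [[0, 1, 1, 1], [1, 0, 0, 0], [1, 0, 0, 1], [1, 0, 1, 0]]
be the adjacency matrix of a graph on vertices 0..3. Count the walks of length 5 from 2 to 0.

The number of length-5 walks from vertex 2 to vertex 0 is entry (2,0) of B^5, where B is the adjacency matrix.
B^2 = [[3, 0, 1, 1], [0, 1, 1, 1], [1, 1, 2, 1], [1, 1, 1, 2]]
B^3 = [[2, 3, 4, 4], [3, 0, 1, 1], [4, 1, 2, 3], [4, 1, 3, 2]]
B^4 = [[11, 2, 6, 6], [2, 3, 4, 4], [6, 4, 7, 6], [6, 4, 6, 7]]
B^5 = [[14, 11, 17, 17], [11, 2, 6, 6], [17, 6, 12, 13], [17, 6, 13, 12]]

17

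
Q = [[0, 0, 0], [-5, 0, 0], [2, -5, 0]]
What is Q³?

Q is strictly triangular, hence nilpotent: Q³ = 0, so Q³ = 0.

[[0, 0, 0], [0, 0, 0], [0, 0, 0]]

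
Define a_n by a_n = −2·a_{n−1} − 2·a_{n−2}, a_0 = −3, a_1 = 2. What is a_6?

−8

With companion matrix Q = [[−2, −2], [1, 0]], [a_n, a_{n−1}]ᵀ = Q·[a_{n−1}, a_{n−2}]ᵀ, so [a_6, a_5]ᵀ = Q^5·[a_1, a_0]ᵀ.
Q^5 = [[8, 8], [−4, 0]], giving [a_6, a_5]ᵀ = [[−8], [−8]].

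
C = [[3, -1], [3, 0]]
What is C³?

C² = [[6, -3], [9, -3]]
C³ = [[9, -6], [18, -9]]

[[9, -6], [18, -9]]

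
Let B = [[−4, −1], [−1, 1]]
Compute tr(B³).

−72

B² = [[17, 3], [3, 2]]
B³ = [[−71, −14], [−14, −1]]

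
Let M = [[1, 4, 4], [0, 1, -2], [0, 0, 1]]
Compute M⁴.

M = I + N where N = [[0, 4, 4], [0, 0, -2], [0, 0, 0]] is strictly upper-triangular, so N³ = 0.
(I + N)⁴ = I + 4·N + 6·N² = [[1, 16, -32], [0, 1, -8], [0, 0, 1]].

[[1, 16, -32], [0, 1, -8], [0, 0, 1]]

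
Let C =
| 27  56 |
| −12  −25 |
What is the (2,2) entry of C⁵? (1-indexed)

−1465

tr C = 2 and det C = −3, so the characteristic polynomial is λ² − (2)λ + (−3) with roots 3 and −1.
Eigenvectors give P = [[7, 2], [−3, −1]] with P⁻¹ = [[1, 2], [−3, −7]], and C = P·diag(3, −1)·P⁻¹.
Then C⁵ = P·diag(243, −1)·P⁻¹ = [[1701, −2], [−729, 1]] · [[1, 2], [−3, −7]] = [[1707, 3416], [−732, −1465]].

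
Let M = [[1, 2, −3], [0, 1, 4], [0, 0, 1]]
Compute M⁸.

[[1, 16, 200], [0, 1, 32], [0, 0, 1]]

M = I + N where N = [[0, 2, −3], [0, 0, 4], [0, 0, 0]] is strictly upper-triangular, so N³ = 0.
(I + N)⁸ = I + 8·N + 28·N² = [[1, 16, 200], [0, 1, 32], [0, 0, 1]].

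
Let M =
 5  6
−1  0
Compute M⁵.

tr M = 5 and det M = 6, so the characteristic polynomial is λ² − (5)λ + (6) with roots 2 and 3.
Eigenvectors give P = [[−2, −3], [1, 1]] with P⁻¹ = [[1, 3], [−1, −2]], and M = P·diag(2, 3)·P⁻¹.
Then M⁵ = P·diag(32, 243)·P⁻¹ = [[−64, −729], [32, 243]] · [[1, 3], [−1, −2]] = [[665, 1266], [−211, −390]].

[[665, 1266], [−211, −390]]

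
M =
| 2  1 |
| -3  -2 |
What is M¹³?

M² = I (check: tr M = 0 and det M = -1), so M¹³ = M since 13 is odd.

[[2, 1], [-3, -2]]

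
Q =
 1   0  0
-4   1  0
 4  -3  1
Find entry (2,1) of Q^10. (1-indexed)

Q = I + N where N = [[0, 0, 0], [-4, 0, 0], [4, -3, 0]] is strictly lower-triangular, so N^3 = 0.
(I + N)^10 = I + 10·N + 45·N^2 = [[1, 0, 0], [-40, 1, 0], [580, -30, 1]].

-40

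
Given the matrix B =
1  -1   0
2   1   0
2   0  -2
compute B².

[[-1, -2, 0], [4, -1, 0], [-2, -2, 4]]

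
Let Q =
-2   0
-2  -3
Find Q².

[[4, 0], [10, 9]]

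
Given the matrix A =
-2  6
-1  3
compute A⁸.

A² = A (a projection; rank 1, trace 1), so A⁸ = A.

[[-2, 6], [-1, 3]]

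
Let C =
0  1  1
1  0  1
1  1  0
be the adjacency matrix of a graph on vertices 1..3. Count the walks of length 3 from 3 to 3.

2

The number of length-3 walks from vertex 3 to vertex 3 is entry (3,3) of C³, where C is the adjacency matrix.
C² = [[2, 1, 1], [1, 2, 1], [1, 1, 2]]
C³ = [[2, 3, 3], [3, 2, 3], [3, 3, 2]]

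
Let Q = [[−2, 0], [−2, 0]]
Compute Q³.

[[−8, 0], [−8, 0]]

Q² = [[4, 0], [4, 0]]
Q³ = [[−8, 0], [−8, 0]]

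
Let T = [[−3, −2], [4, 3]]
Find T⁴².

T² = I (check: tr T = 0 and det T = −1), so T⁴² = I since 42 is even.

[[1, 0], [0, 1]]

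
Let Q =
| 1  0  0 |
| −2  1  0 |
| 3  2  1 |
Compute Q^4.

[[1, 0, 0], [−8, 1, 0], [−12, 8, 1]]

Q = I + N where N = [[0, 0, 0], [−2, 0, 0], [3, 2, 0]] is strictly lower-triangular, so N^3 = 0.
(I + N)^4 = I + 4·N + 6·N^2 = [[1, 0, 0], [−8, 1, 0], [−12, 8, 1]].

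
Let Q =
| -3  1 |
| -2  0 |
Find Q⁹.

[[-1023, 511], [-1022, 510]]

tr Q = -3 and det Q = 2, so the characteristic polynomial is λ² − (-3)λ + (2) with roots -1 and -2.
Eigenvectors give P = [[1, -1], [2, -1]] with P⁻¹ = [[-1, 1], [-2, 1]], and Q = P·diag(-1, -2)·P⁻¹.
Then Q⁹ = P·diag(-1, -512)·P⁻¹ = [[-1, 512], [-2, 512]] · [[-1, 1], [-2, 1]] = [[-1023, 511], [-1022, 510]].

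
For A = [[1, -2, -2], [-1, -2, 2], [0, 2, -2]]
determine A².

[[3, -2, -2], [1, 10, -6], [-2, -8, 8]]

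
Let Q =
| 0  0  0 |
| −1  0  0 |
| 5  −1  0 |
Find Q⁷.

[[0, 0, 0], [0, 0, 0], [0, 0, 0]]

Q is strictly triangular, hence nilpotent: Q³ = 0, so Q⁷ = 0.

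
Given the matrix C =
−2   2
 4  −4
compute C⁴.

C² = [[12, −12], [−24, 24]]
C³ = [[−72, 72], [144, −144]]
C⁴ = [[432, −432], [−864, 864]]

[[432, −432], [−864, 864]]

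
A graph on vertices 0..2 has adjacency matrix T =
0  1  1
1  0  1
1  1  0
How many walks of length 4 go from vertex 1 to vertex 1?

6

The number of length-4 walks from vertex 1 to vertex 1 is entry (1,1) of T⁴, where T is the adjacency matrix.
T² = [[2, 1, 1], [1, 2, 1], [1, 1, 2]]
T³ = [[2, 3, 3], [3, 2, 3], [3, 3, 2]]
T⁴ = [[6, 5, 5], [5, 6, 5], [5, 5, 6]]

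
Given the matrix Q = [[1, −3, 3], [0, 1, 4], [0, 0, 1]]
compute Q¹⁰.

[[1, −30, −510], [0, 1, 40], [0, 0, 1]]

Q = I + N where N = [[0, −3, 3], [0, 0, 4], [0, 0, 0]] is strictly upper-triangular, so N³ = 0.
(I + N)¹⁰ = I + 10·N + 45·N² = [[1, −30, −510], [0, 1, 40], [0, 0, 1]].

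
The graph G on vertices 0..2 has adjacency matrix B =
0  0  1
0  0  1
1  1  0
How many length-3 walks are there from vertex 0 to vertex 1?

The number of length-3 walks from vertex 0 to vertex 1 is entry (0,1) of B^3, where B is the adjacency matrix.
B^2 = [[1, 1, 0], [1, 1, 0], [0, 0, 2]]
B^3 = [[0, 0, 2], [0, 0, 2], [2, 2, 0]]

0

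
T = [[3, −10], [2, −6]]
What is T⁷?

tr T = −3 and det T = 2, so the characteristic polynomial is λ² − (−3)λ + (2) with roots −1 and −2.
Eigenvectors give P = [[5, 2], [2, 1]] with P⁻¹ = [[1, −2], [−2, 5]], and T = P·diag(−1, −2)·P⁻¹.
Then T⁷ = P·diag(−1, −128)·P⁻¹ = [[−5, −256], [−2, −128]] · [[1, −2], [−2, 5]] = [[507, −1270], [254, −636]].

[[507, −1270], [254, −636]]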